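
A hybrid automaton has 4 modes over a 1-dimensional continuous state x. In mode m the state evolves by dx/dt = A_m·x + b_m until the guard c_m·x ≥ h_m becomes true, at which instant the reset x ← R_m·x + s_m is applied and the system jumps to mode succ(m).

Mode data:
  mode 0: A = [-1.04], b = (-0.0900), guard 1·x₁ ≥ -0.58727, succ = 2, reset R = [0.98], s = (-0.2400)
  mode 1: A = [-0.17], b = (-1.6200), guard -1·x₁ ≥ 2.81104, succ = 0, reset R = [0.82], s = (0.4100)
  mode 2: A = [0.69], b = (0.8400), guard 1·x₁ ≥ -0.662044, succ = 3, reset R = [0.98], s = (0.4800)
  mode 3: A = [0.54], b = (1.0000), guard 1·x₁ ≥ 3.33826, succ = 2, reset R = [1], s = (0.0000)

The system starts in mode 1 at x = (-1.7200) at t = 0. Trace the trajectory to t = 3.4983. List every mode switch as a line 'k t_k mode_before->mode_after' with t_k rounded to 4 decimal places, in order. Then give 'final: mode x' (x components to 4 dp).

Mode 1: guard c·x = 2.8110 hit at Δt = 0.8852 (t = 0.8852), x⁻ = (-2.8110) → reset → x⁺ = (-1.8951), jump to mode 0
Mode 0: guard c·x = -0.5873 hit at Δt = 1.2348 (t = 2.1200), x⁻ = (-0.5873) → reset → x⁺ = (-0.8155), jump to mode 2
Mode 2: guard c·x = -0.6620 hit at Δt = 0.4688 (t = 2.5888), x⁻ = (-0.6620) → reset → x⁺ = (-0.1688), jump to mode 3
Mode 3: flow for 0.9095 to horizon, guard not reached → x = (0.8985)

1 0.8852 1->0
2 2.1200 0->2
3 2.5888 2->3
final: 3 0.8985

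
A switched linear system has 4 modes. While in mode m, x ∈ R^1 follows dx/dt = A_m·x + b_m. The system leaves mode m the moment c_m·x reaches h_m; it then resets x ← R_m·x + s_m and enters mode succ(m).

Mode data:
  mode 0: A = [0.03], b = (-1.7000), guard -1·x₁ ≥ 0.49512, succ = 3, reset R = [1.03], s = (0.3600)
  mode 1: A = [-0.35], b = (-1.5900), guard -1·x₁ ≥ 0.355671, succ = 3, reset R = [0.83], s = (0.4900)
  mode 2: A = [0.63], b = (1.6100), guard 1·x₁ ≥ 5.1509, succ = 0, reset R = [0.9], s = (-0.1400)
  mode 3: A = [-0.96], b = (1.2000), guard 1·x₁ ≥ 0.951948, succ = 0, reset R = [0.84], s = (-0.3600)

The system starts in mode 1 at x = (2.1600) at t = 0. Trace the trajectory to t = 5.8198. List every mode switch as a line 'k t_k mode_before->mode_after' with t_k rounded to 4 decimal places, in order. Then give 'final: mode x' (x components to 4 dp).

Mode 1: guard c·x = 0.3557 hit at Δt = 1.3443 (t = 1.3443), x⁻ = (-0.3557) → reset → x⁺ = (0.1948), jump to mode 3
Mode 3: guard c·x = 0.9519 hit at Δt = 1.3169 (t = 2.6612), x⁻ = (0.9519) → reset → x⁺ = (0.4396), jump to mode 0
Mode 0: guard c·x = 0.4951 hit at Δt = 0.5496 (t = 3.2108), x⁻ = (-0.4951) → reset → x⁺ = (-0.1500), jump to mode 3
Mode 3: guard c·x = 0.9519 hit at Δt = 1.6114 (t = 4.8222), x⁻ = (0.9519) → reset → x⁺ = (0.4396), jump to mode 0
Mode 0: guard c·x = 0.4951 hit at Δt = 0.5496 (t = 5.3718), x⁻ = (-0.4951) → reset → x⁺ = (-0.1500), jump to mode 3
Mode 3: flow for 0.4480 to horizon, guard not reached → x = (0.3394)

1 1.3443 1->3
2 2.6612 3->0
3 3.2108 0->3
4 4.8222 3->0
5 5.3718 0->3
final: 3 0.3394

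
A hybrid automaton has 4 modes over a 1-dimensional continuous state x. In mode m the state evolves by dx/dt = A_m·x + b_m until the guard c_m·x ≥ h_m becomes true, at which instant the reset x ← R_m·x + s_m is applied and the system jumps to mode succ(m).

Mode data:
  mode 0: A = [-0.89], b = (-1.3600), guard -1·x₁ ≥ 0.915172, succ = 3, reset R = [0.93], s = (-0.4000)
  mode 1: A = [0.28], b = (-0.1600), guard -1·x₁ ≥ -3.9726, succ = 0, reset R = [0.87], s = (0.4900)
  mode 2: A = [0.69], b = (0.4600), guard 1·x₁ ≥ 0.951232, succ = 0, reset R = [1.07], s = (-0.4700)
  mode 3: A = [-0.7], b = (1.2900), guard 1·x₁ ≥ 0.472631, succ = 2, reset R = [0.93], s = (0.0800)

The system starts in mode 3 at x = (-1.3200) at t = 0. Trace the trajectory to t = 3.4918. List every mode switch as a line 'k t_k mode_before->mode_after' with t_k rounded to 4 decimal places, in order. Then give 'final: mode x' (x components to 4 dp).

Mode 3: guard c·x = 0.4726 hit at Δt = 1.1950 (t = 1.1950), x⁻ = (0.4726) → reset → x⁺ = (0.5195), jump to mode 2
Mode 2: guard c·x = 0.9512 hit at Δt = 0.4498 (t = 1.6448), x⁻ = (0.9512) → reset → x⁺ = (0.5478), jump to mode 0
Mode 0: guard c·x = 0.9152 hit at Δt = 1.3707 (t = 3.0155), x⁻ = (-0.9152) → reset → x⁺ = (-1.2511), jump to mode 3
Mode 3: flow for 0.4763 to horizon, guard not reached → x = (-0.3739)

1 1.1950 3->2
2 1.6448 2->0
3 3.0155 0->3
final: 3 -0.3739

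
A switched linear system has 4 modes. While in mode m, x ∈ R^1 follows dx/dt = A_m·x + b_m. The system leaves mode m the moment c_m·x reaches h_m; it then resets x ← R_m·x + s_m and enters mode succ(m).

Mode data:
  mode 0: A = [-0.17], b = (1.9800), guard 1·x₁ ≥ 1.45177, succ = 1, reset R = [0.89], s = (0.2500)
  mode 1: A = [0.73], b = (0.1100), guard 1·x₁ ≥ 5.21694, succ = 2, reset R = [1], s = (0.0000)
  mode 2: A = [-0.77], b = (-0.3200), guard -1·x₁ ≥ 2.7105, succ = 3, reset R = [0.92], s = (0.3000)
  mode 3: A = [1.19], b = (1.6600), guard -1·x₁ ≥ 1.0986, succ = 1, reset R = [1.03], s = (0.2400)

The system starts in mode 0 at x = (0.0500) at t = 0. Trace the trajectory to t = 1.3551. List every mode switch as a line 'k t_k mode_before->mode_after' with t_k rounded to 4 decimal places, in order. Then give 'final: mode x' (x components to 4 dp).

Mode 0: guard c·x = 1.4518 hit at Δt = 0.7578 (t = 0.7578), x⁻ = (1.4518) → reset → x⁺ = (1.5421), jump to mode 1
Mode 1: flow for 0.5973 to horizon, guard not reached → x = (2.4673)

1 0.7578 0->1
final: 1 2.4673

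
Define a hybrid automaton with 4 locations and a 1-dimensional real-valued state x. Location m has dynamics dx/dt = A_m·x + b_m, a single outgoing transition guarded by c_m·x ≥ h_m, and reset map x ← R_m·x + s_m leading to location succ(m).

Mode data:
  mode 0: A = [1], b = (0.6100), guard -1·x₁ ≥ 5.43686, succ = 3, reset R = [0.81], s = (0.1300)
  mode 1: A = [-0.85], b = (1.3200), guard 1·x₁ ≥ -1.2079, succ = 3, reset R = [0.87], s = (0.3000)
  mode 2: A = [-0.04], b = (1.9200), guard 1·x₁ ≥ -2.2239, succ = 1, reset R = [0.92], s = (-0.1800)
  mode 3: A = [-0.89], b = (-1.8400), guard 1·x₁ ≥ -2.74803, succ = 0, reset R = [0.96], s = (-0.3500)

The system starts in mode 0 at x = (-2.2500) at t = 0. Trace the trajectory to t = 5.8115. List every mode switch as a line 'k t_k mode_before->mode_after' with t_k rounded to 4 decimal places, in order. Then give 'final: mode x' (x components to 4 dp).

Mode 0: guard c·x = 5.4369 hit at Δt = 1.0795 (t = 1.0795), x⁻ = (-5.4369) → reset → x⁺ = (-4.2739), jump to mode 3
Mode 3: guard c·x = -2.7480 hit at Δt = 1.3215 (t = 2.4010), x⁻ = (-2.7480) → reset → x⁺ = (-2.9881), jump to mode 0
Mode 0: guard c·x = 5.4369 hit at Δt = 0.7079 (t = 3.1089), x⁻ = (-5.4369) → reset → x⁺ = (-4.2739), jump to mode 3
Mode 3: guard c·x = -2.7480 hit at Δt = 1.3215 (t = 4.4304), x⁻ = (-2.7480) → reset → x⁺ = (-2.9881), jump to mode 0
Mode 0: guard c·x = 5.4369 hit at Δt = 0.7079 (t = 5.1383), x⁻ = (-5.4369) → reset → x⁺ = (-4.2739), jump to mode 3
Mode 3: flow for 0.6732 to horizon, guard not reached → x = (-3.2794)

1 1.0795 0->3
2 2.4010 3->0
3 3.1089 0->3
4 4.4304 3->0
5 5.1383 0->3
final: 3 -3.2794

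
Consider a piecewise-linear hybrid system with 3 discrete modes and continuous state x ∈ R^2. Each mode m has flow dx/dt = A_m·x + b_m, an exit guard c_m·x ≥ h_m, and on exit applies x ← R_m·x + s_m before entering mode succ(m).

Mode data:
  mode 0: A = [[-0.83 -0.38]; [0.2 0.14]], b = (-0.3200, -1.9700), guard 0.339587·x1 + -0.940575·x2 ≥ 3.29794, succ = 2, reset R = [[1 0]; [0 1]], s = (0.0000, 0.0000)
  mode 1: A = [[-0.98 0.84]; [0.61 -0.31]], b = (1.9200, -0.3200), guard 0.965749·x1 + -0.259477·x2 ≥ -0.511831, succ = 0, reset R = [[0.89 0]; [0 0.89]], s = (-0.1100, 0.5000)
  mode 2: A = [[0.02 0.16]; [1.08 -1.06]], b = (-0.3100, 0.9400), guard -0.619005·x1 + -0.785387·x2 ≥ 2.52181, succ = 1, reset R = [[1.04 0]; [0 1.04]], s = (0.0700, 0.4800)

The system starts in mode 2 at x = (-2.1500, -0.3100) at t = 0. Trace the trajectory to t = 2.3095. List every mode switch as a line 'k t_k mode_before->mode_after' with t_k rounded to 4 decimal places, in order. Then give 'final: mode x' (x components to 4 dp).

1 1.0008 2->1
2 1.6774 1->0
final: 0 -0.4140 -2.1780

Mode 2: guard c·x = 2.5218 hit at Δt = 1.0008 (t = 1.0008), x⁻ = (-2.6286, -1.1392) → reset → x⁺ = (-2.6637, -0.7048), jump to mode 1
Mode 1: guard c·x = -0.5118 hit at Δt = 0.6766 (t = 1.6774), x⁻ = (-0.8984, -1.3712) → reset → x⁺ = (-0.9096, -0.7204), jump to mode 0
Mode 0: flow for 0.6321 to horizon, guard not reached → x = (-0.4140, -2.1780)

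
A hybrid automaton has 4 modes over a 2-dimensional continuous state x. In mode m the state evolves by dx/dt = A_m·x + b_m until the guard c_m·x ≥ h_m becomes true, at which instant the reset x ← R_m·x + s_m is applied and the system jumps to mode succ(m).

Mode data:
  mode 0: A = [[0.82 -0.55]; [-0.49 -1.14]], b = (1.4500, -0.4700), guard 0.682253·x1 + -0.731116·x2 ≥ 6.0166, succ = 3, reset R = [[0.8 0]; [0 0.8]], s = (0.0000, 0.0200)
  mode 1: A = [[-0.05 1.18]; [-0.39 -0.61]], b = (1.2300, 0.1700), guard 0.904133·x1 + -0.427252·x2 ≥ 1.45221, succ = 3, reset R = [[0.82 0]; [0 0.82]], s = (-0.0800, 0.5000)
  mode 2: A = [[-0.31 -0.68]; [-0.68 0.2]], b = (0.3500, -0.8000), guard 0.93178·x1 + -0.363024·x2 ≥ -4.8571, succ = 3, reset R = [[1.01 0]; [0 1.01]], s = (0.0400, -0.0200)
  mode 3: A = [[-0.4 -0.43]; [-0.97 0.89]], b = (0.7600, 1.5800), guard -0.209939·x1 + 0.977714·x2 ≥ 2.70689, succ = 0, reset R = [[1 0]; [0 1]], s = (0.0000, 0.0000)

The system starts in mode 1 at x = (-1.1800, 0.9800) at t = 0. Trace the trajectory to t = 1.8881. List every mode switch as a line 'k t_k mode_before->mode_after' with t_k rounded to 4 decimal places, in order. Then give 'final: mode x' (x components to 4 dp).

1 1.4056 1->3
final: 3 1.2636 1.3842

Mode 1: guard c·x = 1.4522 hit at Δt = 1.4056 (t = 1.4056), x⁻ = (1.7718, 0.3505) → reset → x⁺ = (1.3729, 0.7874), jump to mode 3
Mode 3: flow for 0.4825 to horizon, guard not reached → x = (1.2636, 1.3842)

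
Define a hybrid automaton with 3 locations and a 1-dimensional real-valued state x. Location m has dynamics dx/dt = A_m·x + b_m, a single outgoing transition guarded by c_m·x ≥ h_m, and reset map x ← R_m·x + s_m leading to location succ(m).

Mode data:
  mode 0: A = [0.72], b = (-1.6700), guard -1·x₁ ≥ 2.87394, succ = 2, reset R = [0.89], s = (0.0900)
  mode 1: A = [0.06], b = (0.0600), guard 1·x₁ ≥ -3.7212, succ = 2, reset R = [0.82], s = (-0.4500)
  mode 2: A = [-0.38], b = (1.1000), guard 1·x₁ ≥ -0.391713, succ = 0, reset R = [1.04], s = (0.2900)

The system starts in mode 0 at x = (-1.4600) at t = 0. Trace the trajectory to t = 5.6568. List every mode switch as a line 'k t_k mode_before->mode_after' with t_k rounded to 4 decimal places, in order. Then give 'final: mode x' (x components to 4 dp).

Mode 0: guard c·x = 2.8739 hit at Δt = 0.4414 (t = 0.4414), x⁻ = (-2.8739) → reset → x⁺ = (-2.4678), jump to mode 2
Mode 2: guard c·x = -0.3917 hit at Δt = 1.2885 (t = 1.7299), x⁻ = (-0.3917) → reset → x⁺ = (-0.1174), jump to mode 0
Mode 0: guard c·x = 2.8739 hit at Δt = 1.0510 (t = 2.7809), x⁻ = (-2.8739) → reset → x⁺ = (-2.4678), jump to mode 2
Mode 2: guard c·x = -0.3917 hit at Δt = 1.2885 (t = 4.0694), x⁻ = (-0.3917) → reset → x⁺ = (-0.1174), jump to mode 0
Mode 0: guard c·x = 2.8739 hit at Δt = 1.0510 (t = 5.1203), x⁻ = (-2.8739) → reset → x⁺ = (-2.4678), jump to mode 2
Mode 2: flow for 0.5365 to horizon, guard not reached → x = (-1.4788)

1 0.4414 0->2
2 1.7299 2->0
3 2.7809 0->2
4 4.0694 2->0
5 5.1203 0->2
final: 2 -1.4788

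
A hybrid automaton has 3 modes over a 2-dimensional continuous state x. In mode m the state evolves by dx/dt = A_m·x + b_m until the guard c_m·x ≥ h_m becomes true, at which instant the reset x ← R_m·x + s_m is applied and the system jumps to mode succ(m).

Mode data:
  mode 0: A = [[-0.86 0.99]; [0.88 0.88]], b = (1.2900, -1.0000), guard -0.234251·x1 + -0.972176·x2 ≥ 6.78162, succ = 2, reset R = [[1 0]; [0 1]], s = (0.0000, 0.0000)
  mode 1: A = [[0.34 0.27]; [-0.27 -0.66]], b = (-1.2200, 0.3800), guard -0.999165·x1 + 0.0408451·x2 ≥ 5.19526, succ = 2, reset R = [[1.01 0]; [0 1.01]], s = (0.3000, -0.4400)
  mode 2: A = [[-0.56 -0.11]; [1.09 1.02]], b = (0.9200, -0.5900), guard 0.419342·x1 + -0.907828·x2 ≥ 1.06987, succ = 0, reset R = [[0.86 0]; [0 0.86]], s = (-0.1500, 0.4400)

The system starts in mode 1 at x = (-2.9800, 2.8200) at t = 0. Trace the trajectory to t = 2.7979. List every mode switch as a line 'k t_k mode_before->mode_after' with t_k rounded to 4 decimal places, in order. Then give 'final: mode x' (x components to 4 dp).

1 1.1343 1->2
2 2.1561 2->0
final: 0 -1.8980 -4.5834

Mode 1: guard c·x = 5.1953 hit at Δt = 1.1343 (t = 1.1343), x⁻ = (-5.0966, 2.5200) → reset → x⁺ = (-4.8476, 2.1052), jump to mode 2
Mode 2: guard c·x = 1.0699 hit at Δt = 1.0218 (t = 2.1561), x⁻ = (-2.0110, -2.1074) → reset → x⁺ = (-1.8795, -1.3724), jump to mode 0
Mode 0: flow for 0.6418 to horizon, guard not reached → x = (-1.8980, -4.5834)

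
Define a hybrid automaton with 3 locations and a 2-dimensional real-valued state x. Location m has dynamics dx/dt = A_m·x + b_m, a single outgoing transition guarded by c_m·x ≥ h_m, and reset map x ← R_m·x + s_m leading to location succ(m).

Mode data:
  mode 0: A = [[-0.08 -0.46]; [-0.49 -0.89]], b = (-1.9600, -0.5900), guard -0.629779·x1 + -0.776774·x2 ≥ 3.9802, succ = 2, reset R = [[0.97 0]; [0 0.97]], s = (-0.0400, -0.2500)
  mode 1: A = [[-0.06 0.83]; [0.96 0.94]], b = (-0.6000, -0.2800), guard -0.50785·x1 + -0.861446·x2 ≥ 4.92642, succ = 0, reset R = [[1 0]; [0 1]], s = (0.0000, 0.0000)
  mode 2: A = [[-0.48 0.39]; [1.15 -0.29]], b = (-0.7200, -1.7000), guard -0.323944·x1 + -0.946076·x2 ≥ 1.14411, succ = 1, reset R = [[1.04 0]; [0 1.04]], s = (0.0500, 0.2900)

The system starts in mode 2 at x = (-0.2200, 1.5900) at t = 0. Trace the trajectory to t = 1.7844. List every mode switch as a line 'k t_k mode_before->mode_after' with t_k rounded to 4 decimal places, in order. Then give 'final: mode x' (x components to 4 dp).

1 1.1469 2->1
final: 1 -1.7874 -2.4793

Mode 2: guard c·x = 1.1441 hit at Δt = 1.1469 (t = 1.1469), x⁻ = (-0.7007, -0.9694) → reset → x⁺ = (-0.6787, -0.7182), jump to mode 1
Mode 1: flow for 0.6375 to horizon, guard not reached → x = (-1.7874, -2.4793)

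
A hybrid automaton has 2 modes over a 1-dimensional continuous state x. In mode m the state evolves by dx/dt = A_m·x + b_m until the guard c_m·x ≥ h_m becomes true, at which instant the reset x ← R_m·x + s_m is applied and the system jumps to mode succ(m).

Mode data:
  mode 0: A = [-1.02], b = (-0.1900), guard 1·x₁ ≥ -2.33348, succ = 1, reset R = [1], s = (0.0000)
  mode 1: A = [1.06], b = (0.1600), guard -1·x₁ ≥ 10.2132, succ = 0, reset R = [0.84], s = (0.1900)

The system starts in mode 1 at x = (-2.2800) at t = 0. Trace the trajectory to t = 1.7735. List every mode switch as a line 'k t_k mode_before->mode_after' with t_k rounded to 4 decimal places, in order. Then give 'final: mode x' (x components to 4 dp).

1 1.4652 1->0
final: 0 -6.1758

Mode 1: guard c·x = 10.2132 hit at Δt = 1.4652 (t = 1.4652), x⁻ = (-10.2132) → reset → x⁺ = (-8.3891), jump to mode 0
Mode 0: flow for 0.3083 to horizon, guard not reached → x = (-6.1758)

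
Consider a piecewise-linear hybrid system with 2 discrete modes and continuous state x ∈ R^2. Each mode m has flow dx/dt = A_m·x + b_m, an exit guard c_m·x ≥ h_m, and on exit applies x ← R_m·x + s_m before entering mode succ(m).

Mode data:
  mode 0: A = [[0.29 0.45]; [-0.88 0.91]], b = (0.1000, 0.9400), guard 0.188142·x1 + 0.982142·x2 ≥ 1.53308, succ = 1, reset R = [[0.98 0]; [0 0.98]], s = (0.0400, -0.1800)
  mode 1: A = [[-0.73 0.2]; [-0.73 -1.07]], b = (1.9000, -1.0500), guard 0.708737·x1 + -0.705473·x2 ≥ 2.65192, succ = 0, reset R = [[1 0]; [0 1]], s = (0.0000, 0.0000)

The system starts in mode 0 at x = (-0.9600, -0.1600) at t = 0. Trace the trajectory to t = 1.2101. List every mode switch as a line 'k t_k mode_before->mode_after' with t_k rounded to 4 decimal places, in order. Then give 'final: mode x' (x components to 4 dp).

1 0.7834 0->1
final: 1 0.1838 0.6585

Mode 0: guard c·x = 1.5331 hit at Δt = 0.7834 (t = 0.7834), x⁻ = (-0.8632, 1.7263) → reset → x⁺ = (-0.8059, 1.5118), jump to mode 1
Mode 1: flow for 0.4267 to horizon, guard not reached → x = (0.1838, 0.6585)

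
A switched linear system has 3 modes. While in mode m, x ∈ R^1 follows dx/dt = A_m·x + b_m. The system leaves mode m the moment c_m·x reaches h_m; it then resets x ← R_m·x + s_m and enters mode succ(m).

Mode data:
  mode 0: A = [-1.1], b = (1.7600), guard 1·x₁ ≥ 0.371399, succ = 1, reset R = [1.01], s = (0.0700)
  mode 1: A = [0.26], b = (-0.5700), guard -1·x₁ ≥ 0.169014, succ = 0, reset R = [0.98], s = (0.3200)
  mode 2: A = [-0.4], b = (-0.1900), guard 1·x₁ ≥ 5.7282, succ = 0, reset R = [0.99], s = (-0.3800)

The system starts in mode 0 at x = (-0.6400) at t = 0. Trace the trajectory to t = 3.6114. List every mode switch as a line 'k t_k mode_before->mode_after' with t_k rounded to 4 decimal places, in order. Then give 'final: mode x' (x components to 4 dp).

Mode 0: guard c·x = 0.3714 hit at Δt = 0.5460 (t = 0.5460), x⁻ = (0.3714) → reset → x⁺ = (0.4451), jump to mode 1
Mode 1: guard c·x = 0.1690 hit at Δt = 1.1585 (t = 1.7045), x⁻ = (-0.1690) → reset → x⁺ = (0.1544), jump to mode 0
Mode 0: guard c·x = 0.3714 hit at Δt = 0.1479 (t = 1.8524), x⁻ = (0.3714) → reset → x⁺ = (0.4451), jump to mode 1
Mode 1: guard c·x = 0.1690 hit at Δt = 1.1585 (t = 3.0109), x⁻ = (-0.1690) → reset → x⁺ = (0.1544), jump to mode 0
Mode 0: guard c·x = 0.3714 hit at Δt = 0.1479 (t = 3.1588), x⁻ = (0.3714) → reset → x⁺ = (0.4451), jump to mode 1
Mode 1: flow for 0.4526 to horizon, guard not reached → x = (0.2269)

1 0.5460 0->1
2 1.7045 1->0
3 1.8524 0->1
4 3.0109 1->0
5 3.1588 0->1
final: 1 0.2269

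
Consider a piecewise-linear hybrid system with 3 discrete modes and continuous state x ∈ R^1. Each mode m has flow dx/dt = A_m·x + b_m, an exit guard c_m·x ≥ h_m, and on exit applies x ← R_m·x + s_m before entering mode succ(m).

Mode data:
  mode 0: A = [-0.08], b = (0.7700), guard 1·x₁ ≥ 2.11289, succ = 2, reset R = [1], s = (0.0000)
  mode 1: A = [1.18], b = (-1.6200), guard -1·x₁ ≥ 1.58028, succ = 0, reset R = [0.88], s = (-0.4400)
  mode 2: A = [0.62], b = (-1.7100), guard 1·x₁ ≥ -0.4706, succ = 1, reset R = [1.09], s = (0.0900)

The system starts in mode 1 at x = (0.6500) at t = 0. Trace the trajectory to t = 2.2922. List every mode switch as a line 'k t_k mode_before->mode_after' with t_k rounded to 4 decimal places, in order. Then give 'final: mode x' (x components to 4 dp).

1 1.1927 1->0
final: 0 -0.8661

Mode 1: guard c·x = 1.5803 hit at Δt = 1.1927 (t = 1.1927), x⁻ = (-1.5803) → reset → x⁺ = (-1.8306), jump to mode 0
Mode 0: flow for 1.0995 to horizon, guard not reached → x = (-0.8661)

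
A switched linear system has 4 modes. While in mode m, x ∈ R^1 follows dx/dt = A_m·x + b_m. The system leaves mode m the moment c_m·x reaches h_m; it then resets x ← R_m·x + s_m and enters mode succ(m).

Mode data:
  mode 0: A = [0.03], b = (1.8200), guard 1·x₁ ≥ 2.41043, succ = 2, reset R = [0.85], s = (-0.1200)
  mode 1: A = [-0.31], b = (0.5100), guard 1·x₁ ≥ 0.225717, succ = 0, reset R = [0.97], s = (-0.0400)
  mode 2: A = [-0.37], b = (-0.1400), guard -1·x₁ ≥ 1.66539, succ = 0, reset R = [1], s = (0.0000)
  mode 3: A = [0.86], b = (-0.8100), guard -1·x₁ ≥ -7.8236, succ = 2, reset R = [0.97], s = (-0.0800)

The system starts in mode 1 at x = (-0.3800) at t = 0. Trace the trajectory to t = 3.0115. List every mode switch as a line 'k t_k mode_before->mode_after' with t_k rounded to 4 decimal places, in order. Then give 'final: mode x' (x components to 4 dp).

1 1.1464 1->0
2 2.3470 0->2
final: 2 1.4260

Mode 1: guard c·x = 0.2257 hit at Δt = 1.1464 (t = 1.1464), x⁻ = (0.2257) → reset → x⁺ = (0.1789), jump to mode 0
Mode 0: guard c·x = 2.4104 hit at Δt = 1.2006 (t = 2.3470), x⁻ = (2.4104) → reset → x⁺ = (1.9289), jump to mode 2
Mode 2: flow for 0.6645 to horizon, guard not reached → x = (1.4260)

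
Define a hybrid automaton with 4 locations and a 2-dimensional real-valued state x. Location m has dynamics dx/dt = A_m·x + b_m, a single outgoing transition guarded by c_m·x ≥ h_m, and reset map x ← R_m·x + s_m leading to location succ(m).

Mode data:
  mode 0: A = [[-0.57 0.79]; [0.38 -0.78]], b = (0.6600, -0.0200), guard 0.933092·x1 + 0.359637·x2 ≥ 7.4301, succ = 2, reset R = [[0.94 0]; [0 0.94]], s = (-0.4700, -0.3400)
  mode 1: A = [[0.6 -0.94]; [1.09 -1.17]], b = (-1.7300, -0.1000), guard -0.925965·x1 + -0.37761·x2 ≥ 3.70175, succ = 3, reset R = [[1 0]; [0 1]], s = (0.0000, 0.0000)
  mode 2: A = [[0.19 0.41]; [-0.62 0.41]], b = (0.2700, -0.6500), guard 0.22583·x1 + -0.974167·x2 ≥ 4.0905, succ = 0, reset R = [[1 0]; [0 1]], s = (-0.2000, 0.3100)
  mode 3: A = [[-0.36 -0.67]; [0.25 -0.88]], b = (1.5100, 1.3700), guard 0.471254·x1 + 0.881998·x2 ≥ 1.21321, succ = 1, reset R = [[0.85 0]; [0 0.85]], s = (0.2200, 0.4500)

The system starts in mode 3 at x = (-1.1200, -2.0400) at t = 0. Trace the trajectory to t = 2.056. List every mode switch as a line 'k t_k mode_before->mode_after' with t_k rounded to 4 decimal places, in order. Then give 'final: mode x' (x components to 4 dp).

Mode 3: guard c·x = 1.2132 hit at Δt = 1.4457 (t = 1.4457), x⁻ = (1.3008, 0.6805) → reset → x⁺ = (1.3257, 1.0284), jump to mode 1
Mode 1: flow for 0.6103 to horizon, guard not reached → x = (-0.0234, 0.7445)

1 1.4457 3->1
final: 1 -0.0234 0.7445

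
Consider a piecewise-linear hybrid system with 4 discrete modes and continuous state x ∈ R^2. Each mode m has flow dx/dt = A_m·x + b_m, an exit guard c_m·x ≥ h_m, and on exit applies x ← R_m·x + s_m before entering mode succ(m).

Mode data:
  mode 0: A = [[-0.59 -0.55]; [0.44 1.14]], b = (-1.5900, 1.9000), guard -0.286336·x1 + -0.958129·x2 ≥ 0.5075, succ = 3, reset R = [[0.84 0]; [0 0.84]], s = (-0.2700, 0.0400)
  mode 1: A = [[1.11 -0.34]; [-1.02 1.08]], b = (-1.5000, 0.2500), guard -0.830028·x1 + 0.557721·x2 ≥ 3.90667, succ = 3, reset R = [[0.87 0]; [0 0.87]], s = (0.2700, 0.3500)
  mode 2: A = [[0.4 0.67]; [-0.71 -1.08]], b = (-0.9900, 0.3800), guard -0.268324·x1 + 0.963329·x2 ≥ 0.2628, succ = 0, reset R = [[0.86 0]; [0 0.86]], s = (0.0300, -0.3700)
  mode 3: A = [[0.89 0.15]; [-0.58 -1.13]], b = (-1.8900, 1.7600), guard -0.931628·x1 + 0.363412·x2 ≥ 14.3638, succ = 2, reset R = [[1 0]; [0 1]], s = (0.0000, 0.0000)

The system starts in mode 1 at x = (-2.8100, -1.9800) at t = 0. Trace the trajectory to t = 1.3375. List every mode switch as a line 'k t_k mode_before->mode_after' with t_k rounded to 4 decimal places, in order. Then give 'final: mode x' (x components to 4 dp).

Mode 1: guard c·x = 3.9067 hit at Δt = 0.4574 (t = 0.4574), x⁻ = (-5.2428, -0.7979) → reset → x⁺ = (-4.2912, -0.3442), jump to mode 3
Mode 3: flow for 0.8801 to horizon, guard not reached → x = (-11.6499, 3.4859)

1 0.4574 1->3
final: 3 -11.6499 3.4859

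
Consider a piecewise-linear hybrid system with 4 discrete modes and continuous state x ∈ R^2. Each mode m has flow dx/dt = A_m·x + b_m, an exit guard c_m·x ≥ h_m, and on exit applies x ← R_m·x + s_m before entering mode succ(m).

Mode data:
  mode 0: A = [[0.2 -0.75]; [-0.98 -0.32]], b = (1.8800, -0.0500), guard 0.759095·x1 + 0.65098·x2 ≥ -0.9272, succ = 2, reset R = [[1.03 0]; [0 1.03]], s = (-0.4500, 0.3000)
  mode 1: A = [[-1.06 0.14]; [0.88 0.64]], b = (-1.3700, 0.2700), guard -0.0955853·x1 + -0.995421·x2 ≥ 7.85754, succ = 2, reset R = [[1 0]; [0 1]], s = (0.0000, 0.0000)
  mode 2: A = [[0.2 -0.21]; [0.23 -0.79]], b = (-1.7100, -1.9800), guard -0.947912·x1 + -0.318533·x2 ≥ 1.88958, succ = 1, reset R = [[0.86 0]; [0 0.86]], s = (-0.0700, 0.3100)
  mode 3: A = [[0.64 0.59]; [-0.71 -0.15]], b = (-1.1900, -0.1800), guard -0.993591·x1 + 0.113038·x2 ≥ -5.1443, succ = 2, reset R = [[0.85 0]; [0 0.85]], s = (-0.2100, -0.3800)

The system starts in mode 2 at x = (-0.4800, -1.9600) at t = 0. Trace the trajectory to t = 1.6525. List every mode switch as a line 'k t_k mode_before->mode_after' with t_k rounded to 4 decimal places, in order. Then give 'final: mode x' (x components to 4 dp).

1 0.5293 2->1
final: 1 -1.5470 -4.7700

Mode 2: guard c·x = 1.8896 hit at Δt = 0.5293 (t = 0.5293), x⁻ = (-1.2425, -2.2346) → reset → x⁺ = (-1.1386, -1.6118), jump to mode 1
Mode 1: flow for 1.1232 to horizon, guard not reached → x = (-1.5470, -4.7700)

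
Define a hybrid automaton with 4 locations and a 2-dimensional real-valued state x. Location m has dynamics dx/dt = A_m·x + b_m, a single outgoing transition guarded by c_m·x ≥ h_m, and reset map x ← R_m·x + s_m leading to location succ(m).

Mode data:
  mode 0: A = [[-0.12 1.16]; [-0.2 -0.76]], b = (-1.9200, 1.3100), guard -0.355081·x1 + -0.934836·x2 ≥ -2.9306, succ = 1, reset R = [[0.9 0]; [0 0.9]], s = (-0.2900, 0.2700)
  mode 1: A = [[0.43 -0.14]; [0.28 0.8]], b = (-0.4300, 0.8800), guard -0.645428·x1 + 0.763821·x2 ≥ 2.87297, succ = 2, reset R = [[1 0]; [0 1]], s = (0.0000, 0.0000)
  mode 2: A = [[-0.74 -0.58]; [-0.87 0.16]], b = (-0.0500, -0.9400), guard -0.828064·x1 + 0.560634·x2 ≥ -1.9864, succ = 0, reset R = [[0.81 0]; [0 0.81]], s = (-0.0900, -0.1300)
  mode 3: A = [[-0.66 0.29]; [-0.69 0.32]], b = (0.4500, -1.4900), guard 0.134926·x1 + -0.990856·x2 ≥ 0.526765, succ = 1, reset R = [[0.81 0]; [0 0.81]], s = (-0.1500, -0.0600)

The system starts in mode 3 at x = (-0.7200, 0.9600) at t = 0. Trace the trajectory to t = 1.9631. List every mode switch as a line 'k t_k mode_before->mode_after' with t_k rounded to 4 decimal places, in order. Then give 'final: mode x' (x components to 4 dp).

Mode 3: guard c·x = 0.5268 hit at Δt = 1.1938 (t = 1.1938), x⁻ = (0.0985, -0.5182) → reset → x⁺ = (-0.0702, -0.4798), jump to mode 1
Mode 1: flow for 0.7693 to horizon, guard not reached → x = (-0.4542, -0.0202)

1 1.1938 3->1
final: 1 -0.4542 -0.0202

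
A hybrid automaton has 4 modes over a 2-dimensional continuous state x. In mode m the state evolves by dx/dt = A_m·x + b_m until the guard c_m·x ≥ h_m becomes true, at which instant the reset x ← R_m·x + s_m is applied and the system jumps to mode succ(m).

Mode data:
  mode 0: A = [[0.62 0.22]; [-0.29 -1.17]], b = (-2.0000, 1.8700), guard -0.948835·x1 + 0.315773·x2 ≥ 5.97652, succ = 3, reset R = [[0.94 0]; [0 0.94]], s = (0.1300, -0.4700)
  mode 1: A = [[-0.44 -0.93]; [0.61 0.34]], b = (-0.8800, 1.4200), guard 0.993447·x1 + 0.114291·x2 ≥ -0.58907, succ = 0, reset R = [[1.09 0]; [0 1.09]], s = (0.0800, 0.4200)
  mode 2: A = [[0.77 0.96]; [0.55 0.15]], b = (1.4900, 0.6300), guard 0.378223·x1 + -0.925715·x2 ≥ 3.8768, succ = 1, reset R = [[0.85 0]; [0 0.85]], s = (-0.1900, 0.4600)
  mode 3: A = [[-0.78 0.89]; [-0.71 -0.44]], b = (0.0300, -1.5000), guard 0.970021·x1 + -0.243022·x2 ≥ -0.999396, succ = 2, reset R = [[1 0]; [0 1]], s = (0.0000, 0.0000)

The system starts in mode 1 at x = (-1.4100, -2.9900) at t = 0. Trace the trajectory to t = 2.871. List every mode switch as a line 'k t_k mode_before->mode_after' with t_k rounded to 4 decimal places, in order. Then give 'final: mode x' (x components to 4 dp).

Mode 1: guard c·x = -0.5891 hit at Δt = 0.5057 (t = 0.5057), x⁻ = (-0.2427, -3.0446) → reset → x⁺ = (-0.1845, -2.8986), jump to mode 0
Mode 0: guard c·x = 5.9765 hit at Δt = 1.5086 (t = 2.0143), x⁻ = (-5.7864, 1.5395) → reset → x⁺ = (-5.3093, 0.9771), jump to mode 3
Mode 3: flow for 0.8567 to horizon, guard not reached → x = (-1.9608, 1.3035)

1 0.5057 1->0
2 2.0143 0->3
final: 3 -1.9608 1.3035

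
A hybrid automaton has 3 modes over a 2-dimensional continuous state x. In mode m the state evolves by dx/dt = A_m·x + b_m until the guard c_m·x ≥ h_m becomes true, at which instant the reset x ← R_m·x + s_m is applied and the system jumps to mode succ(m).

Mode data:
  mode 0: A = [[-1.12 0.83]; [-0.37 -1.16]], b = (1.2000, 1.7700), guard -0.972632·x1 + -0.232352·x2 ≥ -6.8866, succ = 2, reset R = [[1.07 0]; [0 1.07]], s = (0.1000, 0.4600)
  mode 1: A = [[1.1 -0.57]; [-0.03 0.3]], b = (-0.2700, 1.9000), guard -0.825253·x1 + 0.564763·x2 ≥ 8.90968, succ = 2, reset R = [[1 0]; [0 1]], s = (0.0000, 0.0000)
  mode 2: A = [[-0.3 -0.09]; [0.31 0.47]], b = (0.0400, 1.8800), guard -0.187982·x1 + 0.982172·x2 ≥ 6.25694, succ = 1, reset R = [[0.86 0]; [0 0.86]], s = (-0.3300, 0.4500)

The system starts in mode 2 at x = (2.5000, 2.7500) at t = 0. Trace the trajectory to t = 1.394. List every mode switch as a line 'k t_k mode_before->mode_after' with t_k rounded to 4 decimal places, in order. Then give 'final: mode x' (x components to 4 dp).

1 0.8392 2->1
final: 1 -1.3175 8.4700

Mode 2: guard c·x = 6.2569 hit at Δt = 0.8392 (t = 0.8392), x⁻ = (1.6601, 6.6882) → reset → x⁺ = (1.0977, 6.2019), jump to mode 1
Mode 1: flow for 0.5548 to horizon, guard not reached → x = (-1.3175, 8.4700)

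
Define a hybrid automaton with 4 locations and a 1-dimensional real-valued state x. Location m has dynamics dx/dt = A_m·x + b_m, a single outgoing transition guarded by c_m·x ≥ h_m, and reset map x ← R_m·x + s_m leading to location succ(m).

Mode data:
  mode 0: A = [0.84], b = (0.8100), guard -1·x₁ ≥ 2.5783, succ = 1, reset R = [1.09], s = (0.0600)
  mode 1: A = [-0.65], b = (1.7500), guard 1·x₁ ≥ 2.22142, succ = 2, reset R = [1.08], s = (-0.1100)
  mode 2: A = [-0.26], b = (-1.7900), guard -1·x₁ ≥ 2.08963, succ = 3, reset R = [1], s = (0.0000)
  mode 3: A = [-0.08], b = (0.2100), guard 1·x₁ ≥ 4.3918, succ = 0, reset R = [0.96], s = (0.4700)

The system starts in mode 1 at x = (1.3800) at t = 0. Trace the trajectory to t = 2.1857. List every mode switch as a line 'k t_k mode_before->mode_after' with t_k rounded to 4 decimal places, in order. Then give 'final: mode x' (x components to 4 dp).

Mode 1: guard c·x = 2.2214 hit at Δt = 1.5768 (t = 1.5768), x⁻ = (2.2214) → reset → x⁺ = (2.2891), jump to mode 2
Mode 2: flow for 0.6089 to horizon, guard not reached → x = (0.9459)

1 1.5768 1->2
final: 2 0.9459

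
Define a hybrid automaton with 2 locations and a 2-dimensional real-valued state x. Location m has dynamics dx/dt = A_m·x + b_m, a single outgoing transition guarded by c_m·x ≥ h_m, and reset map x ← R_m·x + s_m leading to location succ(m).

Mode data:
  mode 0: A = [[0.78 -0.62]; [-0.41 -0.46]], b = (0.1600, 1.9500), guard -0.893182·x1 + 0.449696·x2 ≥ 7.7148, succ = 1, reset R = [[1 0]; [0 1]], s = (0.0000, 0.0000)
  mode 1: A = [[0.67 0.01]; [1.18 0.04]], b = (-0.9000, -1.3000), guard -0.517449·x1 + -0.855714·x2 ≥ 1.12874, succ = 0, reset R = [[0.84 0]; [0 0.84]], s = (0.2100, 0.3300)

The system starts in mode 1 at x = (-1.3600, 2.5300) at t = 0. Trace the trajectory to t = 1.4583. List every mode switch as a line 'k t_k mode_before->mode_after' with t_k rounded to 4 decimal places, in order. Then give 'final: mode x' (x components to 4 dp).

Mode 1: guard c·x = 1.1287 hit at Δt = 0.6134 (t = 0.6134), x⁻ = (-2.7220, 0.3269) → reset → x⁺ = (-2.0765, 0.6046), jump to mode 0
Mode 0: flow for 0.8449 to horizon, guard not reached → x = (-4.9668, 2.7409)

1 0.6134 1->0
final: 0 -4.9668 2.7409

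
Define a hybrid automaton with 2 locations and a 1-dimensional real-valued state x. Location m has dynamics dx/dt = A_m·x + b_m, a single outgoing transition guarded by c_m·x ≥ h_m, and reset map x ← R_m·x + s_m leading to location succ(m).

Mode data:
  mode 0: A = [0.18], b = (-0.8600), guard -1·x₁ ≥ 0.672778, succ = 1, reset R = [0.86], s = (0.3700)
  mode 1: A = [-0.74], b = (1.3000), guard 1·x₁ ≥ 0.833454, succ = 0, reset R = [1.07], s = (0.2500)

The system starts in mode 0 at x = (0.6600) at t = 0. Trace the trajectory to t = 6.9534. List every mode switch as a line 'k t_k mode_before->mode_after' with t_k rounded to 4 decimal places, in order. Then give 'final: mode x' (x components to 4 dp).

Mode 0: guard c·x = 0.6728 hit at Δt = 1.5578 (t = 1.5578), x⁻ = (-0.6728) → reset → x⁺ = (-0.2086), jump to mode 1
Mode 1: guard c·x = 0.8335 hit at Δt = 1.0209 (t = 2.5787), x⁻ = (0.8335) → reset → x⁺ = (1.1418), jump to mode 0
Mode 0: guard c·x = 0.6728 hit at Δt = 2.2491 (t = 4.8278), x⁻ = (-0.6728) → reset → x⁺ = (-0.2086), jump to mode 1
Mode 1: guard c·x = 0.8335 hit at Δt = 1.0209 (t = 5.8487), x⁻ = (0.8335) → reset → x⁺ = (1.1418), jump to mode 0
Mode 0: flow for 1.1047 to horizon, guard not reached → x = (0.3419)

1 1.5578 0->1
2 2.5787 1->0
3 4.8278 0->1
4 5.8487 1->0
final: 0 0.3419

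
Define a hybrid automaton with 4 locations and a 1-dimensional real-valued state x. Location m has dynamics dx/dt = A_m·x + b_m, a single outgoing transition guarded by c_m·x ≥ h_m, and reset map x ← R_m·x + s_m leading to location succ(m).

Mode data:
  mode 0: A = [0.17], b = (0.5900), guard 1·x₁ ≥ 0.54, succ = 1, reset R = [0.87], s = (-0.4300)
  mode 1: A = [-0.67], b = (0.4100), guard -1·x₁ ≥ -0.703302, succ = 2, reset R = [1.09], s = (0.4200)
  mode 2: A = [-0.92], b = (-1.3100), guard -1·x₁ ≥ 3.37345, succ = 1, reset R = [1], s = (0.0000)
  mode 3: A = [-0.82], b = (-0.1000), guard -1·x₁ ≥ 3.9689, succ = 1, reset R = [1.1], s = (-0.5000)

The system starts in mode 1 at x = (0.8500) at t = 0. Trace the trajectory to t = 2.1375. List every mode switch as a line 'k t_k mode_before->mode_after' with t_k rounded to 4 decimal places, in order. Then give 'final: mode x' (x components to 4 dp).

1 1.4294 1->2
final: 2 -0.0631

Mode 1: guard c·x = -0.7033 hit at Δt = 1.4294 (t = 1.4294), x⁻ = (0.7033) → reset → x⁺ = (1.1866), jump to mode 2
Mode 2: flow for 0.7081 to horizon, guard not reached → x = (-0.0631)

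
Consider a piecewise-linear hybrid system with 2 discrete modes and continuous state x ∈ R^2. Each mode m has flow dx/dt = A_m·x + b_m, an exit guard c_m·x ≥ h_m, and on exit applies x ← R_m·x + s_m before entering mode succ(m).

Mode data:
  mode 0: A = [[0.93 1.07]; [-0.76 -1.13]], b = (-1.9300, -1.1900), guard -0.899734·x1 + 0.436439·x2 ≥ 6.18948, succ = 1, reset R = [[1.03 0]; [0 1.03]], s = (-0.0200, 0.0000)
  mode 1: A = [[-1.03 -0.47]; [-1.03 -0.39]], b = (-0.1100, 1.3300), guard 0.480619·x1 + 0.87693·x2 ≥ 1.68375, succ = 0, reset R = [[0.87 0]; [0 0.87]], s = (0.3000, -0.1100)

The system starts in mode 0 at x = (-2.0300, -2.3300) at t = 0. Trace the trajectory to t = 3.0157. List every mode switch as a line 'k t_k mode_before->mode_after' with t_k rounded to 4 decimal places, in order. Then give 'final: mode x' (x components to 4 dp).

Mode 0: guard c·x = 6.1895 hit at Δt = 0.6663 (t = 0.6663), x⁻ = (-6.8801, -0.0018) → reset → x⁺ = (-7.1065, -0.0018), jump to mode 1
Mode 1: guard c·x = 1.6838 hit at Δt = 0.7088 (t = 1.3751), x⁻ = (-4.0947, 4.1642) → reset → x⁺ = (-3.2624, 3.5129), jump to mode 0
Mode 0: guard c·x = 6.1895 hit at Δt = 0.8393 (t = 2.2144), x⁻ = (-5.6492, 2.5357) → reset → x⁺ = (-5.8387, 2.6118), jump to mode 1
Mode 1: guard c·x = 1.6838 hit at Δt = 0.3495 (t = 2.5639), x⁻ = (-4.6082, 4.4457) → reset → x⁺ = (-3.7092, 3.7578), jump to mode 0
Mode 0: flow for 0.4518 to horizon, guard not reached → x = (-4.7322, 2.9627)

1 0.6663 0->1
2 1.3751 1->0
3 2.2144 0->1
4 2.5639 1->0
final: 0 -4.7322 2.9627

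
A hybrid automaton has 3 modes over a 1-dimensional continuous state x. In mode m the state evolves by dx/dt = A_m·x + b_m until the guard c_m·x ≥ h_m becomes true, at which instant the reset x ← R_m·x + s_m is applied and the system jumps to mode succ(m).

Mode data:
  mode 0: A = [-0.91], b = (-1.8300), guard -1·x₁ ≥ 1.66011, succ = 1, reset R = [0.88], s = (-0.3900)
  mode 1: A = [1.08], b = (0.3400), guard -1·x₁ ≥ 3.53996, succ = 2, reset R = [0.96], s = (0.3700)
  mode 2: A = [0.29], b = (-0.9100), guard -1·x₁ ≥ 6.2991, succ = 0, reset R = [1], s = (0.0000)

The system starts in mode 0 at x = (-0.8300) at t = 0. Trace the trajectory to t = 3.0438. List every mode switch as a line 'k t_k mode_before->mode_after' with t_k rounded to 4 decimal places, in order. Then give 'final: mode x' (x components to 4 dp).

Mode 0: guard c·x = 1.6601 hit at Δt = 1.3337 (t = 1.3337), x⁻ = (-1.6601) → reset → x⁺ = (-1.8509), jump to mode 1
Mode 1: guard c·x = 3.5400 hit at Δt = 0.6868 (t = 2.0205), x⁻ = (-3.5400) → reset → x⁺ = (-3.0284), jump to mode 2
Mode 2: flow for 1.0233 to horizon, guard not reached → x = (-5.1587)

1 1.3337 0->1
2 2.0205 1->2
final: 2 -5.1587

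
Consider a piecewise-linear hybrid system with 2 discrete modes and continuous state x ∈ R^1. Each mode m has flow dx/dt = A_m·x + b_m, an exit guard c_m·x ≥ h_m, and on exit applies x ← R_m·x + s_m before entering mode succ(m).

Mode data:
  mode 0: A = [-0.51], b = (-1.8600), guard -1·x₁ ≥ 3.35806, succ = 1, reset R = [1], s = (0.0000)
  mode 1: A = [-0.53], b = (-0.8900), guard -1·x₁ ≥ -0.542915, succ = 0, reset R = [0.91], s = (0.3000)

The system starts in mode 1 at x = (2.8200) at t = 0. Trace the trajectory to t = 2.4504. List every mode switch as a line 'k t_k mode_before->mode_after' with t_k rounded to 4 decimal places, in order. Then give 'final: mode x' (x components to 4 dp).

1 1.3310 1->0
final: 0 -1.1377

Mode 1: guard c·x = -0.5429 hit at Δt = 1.3310 (t = 1.3310), x⁻ = (0.5429) → reset → x⁺ = (0.7941), jump to mode 0
Mode 0: flow for 1.1194 to horizon, guard not reached → x = (-1.1377)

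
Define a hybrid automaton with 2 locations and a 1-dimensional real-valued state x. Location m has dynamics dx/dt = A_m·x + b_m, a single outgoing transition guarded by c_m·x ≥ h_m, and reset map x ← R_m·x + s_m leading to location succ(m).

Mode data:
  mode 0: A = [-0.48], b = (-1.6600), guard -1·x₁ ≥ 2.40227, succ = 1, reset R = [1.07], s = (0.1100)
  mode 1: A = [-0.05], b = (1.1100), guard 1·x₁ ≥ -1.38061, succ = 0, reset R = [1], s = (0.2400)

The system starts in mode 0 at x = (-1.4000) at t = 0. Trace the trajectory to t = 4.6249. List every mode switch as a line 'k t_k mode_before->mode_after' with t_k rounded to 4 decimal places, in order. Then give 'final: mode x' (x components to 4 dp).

Mode 0: guard c·x = 2.4023 hit at Δt = 1.3903 (t = 1.3903), x⁻ = (-2.4023) → reset → x⁺ = (-2.4604), jump to mode 1
Mode 1: guard c·x = -1.3806 hit at Δt = 0.8955 (t = 2.2858), x⁻ = (-1.3806) → reset → x⁺ = (-1.1406), jump to mode 0
Mode 0: guard c·x = 2.4023 hit at Δt = 1.6376 (t = 3.9234), x⁻ = (-2.4023) → reset → x⁺ = (-2.4604), jump to mode 1
Mode 1: flow for 0.7015 to horizon, guard not reached → x = (-1.6104)

1 1.3903 0->1
2 2.2858 1->0
3 3.9234 0->1
final: 1 -1.6104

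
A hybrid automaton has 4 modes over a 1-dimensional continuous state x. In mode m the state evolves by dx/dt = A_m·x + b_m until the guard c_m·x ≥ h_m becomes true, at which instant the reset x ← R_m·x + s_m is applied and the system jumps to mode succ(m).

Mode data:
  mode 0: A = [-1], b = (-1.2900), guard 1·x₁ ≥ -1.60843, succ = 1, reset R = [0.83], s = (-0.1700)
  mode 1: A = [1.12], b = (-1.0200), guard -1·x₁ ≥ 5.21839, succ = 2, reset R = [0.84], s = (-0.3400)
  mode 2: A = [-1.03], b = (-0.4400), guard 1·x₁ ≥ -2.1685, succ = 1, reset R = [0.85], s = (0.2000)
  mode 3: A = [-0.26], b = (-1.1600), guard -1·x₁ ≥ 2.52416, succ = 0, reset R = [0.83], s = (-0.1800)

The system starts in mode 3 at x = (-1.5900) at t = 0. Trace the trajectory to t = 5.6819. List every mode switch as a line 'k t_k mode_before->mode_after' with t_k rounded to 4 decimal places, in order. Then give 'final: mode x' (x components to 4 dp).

1 1.5135 3->0
2 2.6428 0->1
3 3.4741 1->2
4 4.3509 2->1
5 5.1325 1->2
final: 2 -2.8669

Mode 3: guard c·x = 2.5242 hit at Δt = 1.5135 (t = 1.5135), x⁻ = (-2.5242) → reset → x⁺ = (-2.2751), jump to mode 0
Mode 0: guard c·x = -1.6084 hit at Δt = 1.1293 (t = 2.6428), x⁻ = (-1.6084) → reset → x⁺ = (-1.5050), jump to mode 1
Mode 1: guard c·x = 5.2184 hit at Δt = 0.8313 (t = 3.4741), x⁻ = (-5.2184) → reset → x⁺ = (-4.7234), jump to mode 2
Mode 2: guard c·x = -2.1685 hit at Δt = 0.8768 (t = 4.3509), x⁻ = (-2.1685) → reset → x⁺ = (-1.6432), jump to mode 1
Mode 1: guard c·x = 5.2184 hit at Δt = 0.7816 (t = 5.1325), x⁻ = (-5.2184) → reset → x⁺ = (-4.7234), jump to mode 2
Mode 2: flow for 0.5494 to horizon, guard not reached → x = (-2.8669)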